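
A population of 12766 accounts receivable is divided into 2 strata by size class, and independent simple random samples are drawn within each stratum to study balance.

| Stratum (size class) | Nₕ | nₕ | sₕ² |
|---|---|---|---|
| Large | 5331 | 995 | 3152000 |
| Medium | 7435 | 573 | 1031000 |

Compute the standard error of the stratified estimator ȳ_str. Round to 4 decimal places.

31.8213

Var(ȳ_str) = Σₕ Wₕ²(1 − fₕ)sₕ²/nₕ with Wₕ = Nₕ/N, N = 12766.
Large: Wₕ = 0.41759361; term = 0.41759361²·(1 − 0.18664416)·3152000/995 = 449.3155.
Medium: Wₕ = 0.58240639; term = 0.58240639²·(1 − 0.07706792)·1031000/573 = 563.28223.
Sum = 1012.5977.
SE = √(1012.5977) = 31.8213.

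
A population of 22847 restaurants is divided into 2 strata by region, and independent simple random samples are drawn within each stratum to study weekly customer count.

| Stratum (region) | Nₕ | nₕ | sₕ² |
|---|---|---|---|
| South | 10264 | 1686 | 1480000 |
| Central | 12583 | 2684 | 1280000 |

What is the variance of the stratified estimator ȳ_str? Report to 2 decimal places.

261.86

Var(ȳ_str) = Σₕ Wₕ²(1 − fₕ)sₕ²/nₕ with Wₕ = Nₕ/N, N = 22847.
South: Wₕ = 0.44924935; term = 0.44924935²·(1 − 0.16426345)·1480000/1686 = 148.06366.
Central: Wₕ = 0.55075065; term = 0.55075065²·(1 − 0.21330366)·1280000/2684 = 113.80062.
Sum = 261.86428.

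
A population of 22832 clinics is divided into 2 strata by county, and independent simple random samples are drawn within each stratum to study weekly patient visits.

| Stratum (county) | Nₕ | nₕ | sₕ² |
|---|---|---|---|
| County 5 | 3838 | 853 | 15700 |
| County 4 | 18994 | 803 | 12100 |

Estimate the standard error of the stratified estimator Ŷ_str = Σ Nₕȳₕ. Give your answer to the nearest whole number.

73602

Var(Ŷ_str) = Σₕ Nₕ²(1 − fₕ)sₕ²/nₕ.
County 5: 3838²·(1 − 853/3838)·15700/853 = 2.1086278 × 10^8.
County 4: 18994²·(1 − 803/18994)·12100/803 = 5.2064636 × 10^9.
Sum = 5.4173264 × 10^9.
SE = √(5.4173264 × 10^9) = 73602.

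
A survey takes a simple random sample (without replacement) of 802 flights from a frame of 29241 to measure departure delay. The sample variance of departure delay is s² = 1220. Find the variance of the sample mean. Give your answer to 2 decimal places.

Under SRS without replacement, Var(ȳ) = (1 − f)·s²/n with f = n/N = 802/29241 = 0.02742724.
Var(ȳ) = (1 − 0.02742724)·1220/802 = 0.97257276·1.521197 = 1.4794748.

1.48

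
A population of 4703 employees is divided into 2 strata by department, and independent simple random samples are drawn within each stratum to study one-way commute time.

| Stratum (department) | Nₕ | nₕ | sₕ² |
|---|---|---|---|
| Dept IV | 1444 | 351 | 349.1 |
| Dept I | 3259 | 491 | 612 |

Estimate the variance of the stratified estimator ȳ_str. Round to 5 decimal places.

0.57933

Var(ȳ_str) = Σₕ Wₕ²(1 − fₕ)sₕ²/nₕ with Wₕ = Nₕ/N, N = 4703.
Dept IV: Wₕ = 0.30703806; term = 0.30703806²·(1 − 0.24307479)·349.1/351 = 0.07097087.
Dept I: Wₕ = 0.69296194; term = 0.69296194²·(1 − 0.15065971)·612/491 = 0.50835889.
Sum = 0.57932976.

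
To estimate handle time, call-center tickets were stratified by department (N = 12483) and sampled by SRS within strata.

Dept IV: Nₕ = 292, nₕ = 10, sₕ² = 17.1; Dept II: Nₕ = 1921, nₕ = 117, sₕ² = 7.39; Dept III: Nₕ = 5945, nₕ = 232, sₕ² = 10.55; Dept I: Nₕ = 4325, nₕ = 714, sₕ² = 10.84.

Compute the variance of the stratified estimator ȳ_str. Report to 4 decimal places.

0.0137

Var(ȳ_str) = Σₕ Wₕ²(1 − fₕ)sₕ²/nₕ with Wₕ = Nₕ/N, N = 12483.
Dept IV: Wₕ = 0.02339181; term = 0.02339181²·(1 − 0.03424658)·17.1/10 = 9.0362894 × 10^-4.
Dept II: Wₕ = 0.15388929; term = 0.15388929²·(1 − 0.06090578)·7.39/117 = 0.0014047031.
Dept III: Wₕ = 0.47624770; term = 0.47624770²·(1 − 0.03902439)·10.55/232 = 0.0099115737.
Dept I: Wₕ = 0.34647120; term = 0.34647120²·(1 − 0.16508671)·10.84/714 = 0.0015216218.
Sum = 0.013741528.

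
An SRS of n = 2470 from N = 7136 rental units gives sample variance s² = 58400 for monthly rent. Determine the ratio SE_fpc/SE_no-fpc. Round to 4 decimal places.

f = n/N = 2470/7136 = 0.34613229.
SE_no-fpc = √(s²/n) = 4.8624813; SE_fpc = √((1−f)s²/n) = 3.9319039.
Ratio = √(1−f) = 0.80862087.

0.8086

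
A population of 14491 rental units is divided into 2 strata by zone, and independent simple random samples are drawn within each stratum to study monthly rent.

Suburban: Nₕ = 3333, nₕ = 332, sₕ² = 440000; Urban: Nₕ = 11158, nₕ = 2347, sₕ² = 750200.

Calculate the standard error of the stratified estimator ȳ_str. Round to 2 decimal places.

14.59

Var(ȳ_str) = Σₕ Wₕ²(1 − fₕ)sₕ²/nₕ with Wₕ = Nₕ/N, N = 14491.
Suburban: Wₕ = 0.23000483; term = 0.23000483²·(1 − 0.09960996)·440000/332 = 63.127587.
Urban: Wₕ = 0.76999517; term = 0.76999517²·(1 − 0.21034236)·750200/2347 = 149.65072.
Sum = 212.77831.
SE = √(212.77831) = 14.59.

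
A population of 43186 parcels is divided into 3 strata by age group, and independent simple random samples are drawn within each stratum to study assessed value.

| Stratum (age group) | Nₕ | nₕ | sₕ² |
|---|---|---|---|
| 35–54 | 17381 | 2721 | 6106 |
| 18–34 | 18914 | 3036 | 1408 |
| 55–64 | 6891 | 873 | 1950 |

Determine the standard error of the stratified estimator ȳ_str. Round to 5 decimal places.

Var(ȳ_str) = Σₕ Wₕ²(1 − fₕ)sₕ²/nₕ with Wₕ = Nₕ/N, N = 43186.
35–54: Wₕ = 0.40246839; term = 0.40246839²·(1 − 0.15655026)·6106/2721 = 0.30658509.
18–34: Wₕ = 0.43796601; term = 0.43796601²·(1 − 0.16051602)·1408/3036 = 0.074678246.
55–64: Wₕ = 0.15956560; term = 0.15956560²·(1 − 0.12668698)·1950/873 = 0.049667104.
Sum = 0.43093044.
SE = √(0.43093044) = 0.65645.

0.65645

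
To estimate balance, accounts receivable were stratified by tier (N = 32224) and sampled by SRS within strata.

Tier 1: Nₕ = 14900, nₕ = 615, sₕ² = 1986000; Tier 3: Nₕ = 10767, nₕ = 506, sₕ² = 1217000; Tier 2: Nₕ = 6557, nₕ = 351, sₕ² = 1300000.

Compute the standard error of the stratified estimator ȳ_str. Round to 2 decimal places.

Var(ȳ_str) = Σₕ Wₕ²(1 − fₕ)sₕ²/nₕ with Wₕ = Nₕ/N, N = 32224.
Tier 1: Wₕ = 0.46238828; term = 0.46238828²·(1 − 0.04127517)·1986000/615 = 661.92951.
Tier 3: Wₕ = 0.33412984; term = 0.33412984²·(1 − 0.04699545)·1217000/506 = 255.89722.
Tier 2: Wₕ = 0.20348188; term = 0.20348188²·(1 − 0.05353058)·1300000/351 = 145.1424.
Sum = 1062.9691.
SE = √(1062.9691) = 32.60.

32.60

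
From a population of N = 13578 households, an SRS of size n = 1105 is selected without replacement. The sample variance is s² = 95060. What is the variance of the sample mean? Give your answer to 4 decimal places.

79.0261

Under SRS without replacement, Var(ȳ) = (1 − f)·s²/n with f = n/N = 1105/13578 = 0.08138165.
Var(ȳ) = (1 − 0.08138165)·95060/1105 = 0.91861835·86.027149 = 79.026118.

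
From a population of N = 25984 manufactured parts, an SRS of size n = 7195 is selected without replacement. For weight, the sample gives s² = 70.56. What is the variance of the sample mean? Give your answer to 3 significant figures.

Under SRS without replacement, Var(ȳ) = (1 − f)·s²/n with f = n/N = 7195/25984 = 0.27690117.
Var(ȳ) = (1 − 0.27690117)·70.56/7195 = 0.72309883·0.0098068103 = 0.007091293.

0.00709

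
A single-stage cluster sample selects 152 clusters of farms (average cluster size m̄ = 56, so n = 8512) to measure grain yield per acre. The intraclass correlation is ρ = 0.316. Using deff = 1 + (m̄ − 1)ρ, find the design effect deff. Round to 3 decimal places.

18.380

deff = 1 + (56 − 1)·0.316 = 1 + 17.38 = 18.38.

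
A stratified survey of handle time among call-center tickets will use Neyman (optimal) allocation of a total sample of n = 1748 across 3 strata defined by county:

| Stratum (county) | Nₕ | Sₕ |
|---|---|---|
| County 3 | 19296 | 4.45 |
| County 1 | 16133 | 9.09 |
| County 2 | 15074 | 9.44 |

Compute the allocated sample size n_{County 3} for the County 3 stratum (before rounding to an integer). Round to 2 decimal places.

400.45

Neyman allocation: nₕ = n·NₕSₕ / Σⱼ NⱼSⱼ.
Σ NⱼSⱼ = 19296·4.45 + 16133·9.09 + 15074·9.44 = 374814.73.
n_{County 3} = 1748·19296·4.45 / 374814.73 = 400.45.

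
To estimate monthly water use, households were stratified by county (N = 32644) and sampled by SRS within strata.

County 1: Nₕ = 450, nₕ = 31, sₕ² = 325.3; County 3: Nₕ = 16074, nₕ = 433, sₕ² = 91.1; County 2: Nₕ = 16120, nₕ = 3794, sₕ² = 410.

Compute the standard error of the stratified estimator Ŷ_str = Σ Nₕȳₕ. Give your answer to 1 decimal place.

8737.6

Var(Ŷ_str) = Σₕ Nₕ²(1 − fₕ)sₕ²/nₕ.
County 1: 450²·(1 − 31/450)·325.3/31 = 1.9785585 × 10^6.
County 3: 16074²·(1 − 433/16074)·91.1/433 = 5.2895528 × 10^7.
County 2: 16120²·(1 − 3794/16120)·410/3794 = 2.1472061 × 10^7.
Sum = 7.6346148 × 10^7.
SE = √(7.6346148 × 10^7) = 8737.6.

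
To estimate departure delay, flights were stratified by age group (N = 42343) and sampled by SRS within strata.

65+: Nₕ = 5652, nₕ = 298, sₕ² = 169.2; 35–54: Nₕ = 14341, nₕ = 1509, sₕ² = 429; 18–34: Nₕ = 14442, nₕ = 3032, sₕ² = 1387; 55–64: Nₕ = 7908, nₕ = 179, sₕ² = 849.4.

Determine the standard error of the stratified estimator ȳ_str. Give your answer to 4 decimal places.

0.4925

Var(ȳ_str) = Σₕ Wₕ²(1 − fₕ)sₕ²/nₕ with Wₕ = Nₕ/N, N = 42343.
65+: Wₕ = 0.13348133; term = 0.13348133²·(1 − 0.05272470)·169.2/298 = 0.0095829973.
35–54: Wₕ = 0.33868644; term = 0.33868644²·(1 − 0.10522279)·429/1509 = 0.02917955.
18–34: Wₕ = 0.34107172; term = 0.34107172²·(1 − 0.20994322)·1387/3032 = 0.04204332.
55–64: Wₕ = 0.18676050; term = 0.18676050²·(1 − 0.02263531)·849.4/179 = 0.16176551.
Sum = 0.24257138.
SE = √(0.24257138) = 0.4925.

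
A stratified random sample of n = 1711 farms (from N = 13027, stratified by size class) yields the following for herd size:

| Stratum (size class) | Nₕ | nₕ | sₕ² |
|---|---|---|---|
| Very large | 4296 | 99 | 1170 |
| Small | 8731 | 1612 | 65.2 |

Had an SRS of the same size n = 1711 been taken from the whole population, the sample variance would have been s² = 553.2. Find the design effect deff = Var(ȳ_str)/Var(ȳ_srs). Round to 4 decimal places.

4.5235

Var(ȳ_str) = Σ Wₕ²(1−fₕ)sₕ²/nₕ with Wₕ = Nₕ/13027:
  Very large: (4296/13027)²·(1−99/4296)·1170/99 = 1.2556398
  Small: (8731/13027)²·(1−1612/8731)·65.2/1612 = 0.014814149
  → Var(ȳ_str) = 1.2704539.
Var(ȳ_srs) = (1 − 1711/13027)·553.2/1711 = 0.28085405.
deff = 1.2704539 / 0.28085405 = 4.5235.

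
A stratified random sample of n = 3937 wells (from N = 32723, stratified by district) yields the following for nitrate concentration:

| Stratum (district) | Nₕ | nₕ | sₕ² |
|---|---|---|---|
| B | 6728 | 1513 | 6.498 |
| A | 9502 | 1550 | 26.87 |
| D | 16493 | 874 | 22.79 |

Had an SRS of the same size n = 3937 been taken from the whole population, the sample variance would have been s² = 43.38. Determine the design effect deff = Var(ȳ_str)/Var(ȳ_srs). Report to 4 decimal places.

Var(ȳ_str) = Σ Wₕ²(1−fₕ)sₕ²/nₕ with Wₕ = Nₕ/32723:
  B: (6728/32723)²·(1−1513/6728)·6.498/1513 = 1.4072616 × 10^-4
  A: (9502/32723)²·(1−1550/9502)·26.87/1550 = 0.0012232667
  D: (16493/32723)²·(1−874/16493)·22.79/874 = 0.0062730616
  → Var(ȳ_str) = 0.0076370545.
Var(ȳ_srs) = (1 − 3937/32723)·43.38/3937 = 0.009692869.
deff = 0.0076370545 / 0.009692869 = 0.7879.

0.7879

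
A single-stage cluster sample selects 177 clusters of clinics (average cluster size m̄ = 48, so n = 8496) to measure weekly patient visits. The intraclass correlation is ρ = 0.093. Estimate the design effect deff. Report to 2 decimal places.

5.37

deff = 1 + (48 − 1)·0.093 = 1 + 4.371 = 5.371.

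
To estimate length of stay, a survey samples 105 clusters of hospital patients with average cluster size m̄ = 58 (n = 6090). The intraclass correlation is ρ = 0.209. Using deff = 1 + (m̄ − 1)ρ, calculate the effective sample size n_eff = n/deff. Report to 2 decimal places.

deff = 1 + (58 − 1)·0.209 = 1 + 11.913 = 12.913.
n_eff = 6090 / 12.913 = 471.62.

471.62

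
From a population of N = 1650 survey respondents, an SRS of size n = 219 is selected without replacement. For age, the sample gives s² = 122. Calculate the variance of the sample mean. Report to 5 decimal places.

0.48314

Under SRS without replacement, Var(ȳ) = (1 − f)·s²/n with f = n/N = 219/1650 = 0.13272727.
Var(ȳ) = (1 − 0.13272727)·122/219 = 0.86727273·0.55707763 = 0.48313823.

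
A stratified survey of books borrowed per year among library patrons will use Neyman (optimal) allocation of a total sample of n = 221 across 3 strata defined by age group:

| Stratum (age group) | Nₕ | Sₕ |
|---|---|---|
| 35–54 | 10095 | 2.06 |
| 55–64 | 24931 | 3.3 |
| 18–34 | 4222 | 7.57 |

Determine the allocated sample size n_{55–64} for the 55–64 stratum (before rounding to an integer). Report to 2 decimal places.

Neyman allocation: nₕ = n·NₕSₕ / Σⱼ NⱼSⱼ.
Σ NⱼSⱼ = 10095·2.06 + 24931·3.3 + 4222·7.57 = 135028.54.
n_{55–64} = 221·24931·3.3 / 135028.54 = 134.65.

134.65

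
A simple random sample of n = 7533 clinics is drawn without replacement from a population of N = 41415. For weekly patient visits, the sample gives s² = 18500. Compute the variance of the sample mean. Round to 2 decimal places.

Under SRS without replacement, Var(ȳ) = (1 − f)·s²/n with f = n/N = 7533/41415 = 0.18189062.
Var(ȳ) = (1 − 0.18189062)·18500/7533 = 0.81810938·2.4558609 = 2.0091628.

2.01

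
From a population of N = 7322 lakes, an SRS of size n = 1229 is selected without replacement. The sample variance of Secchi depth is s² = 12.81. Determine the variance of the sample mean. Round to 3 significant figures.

0.00867

Under SRS without replacement, Var(ȳ) = (1 − f)·s²/n with f = n/N = 1229/7322 = 0.16785031.
Var(ȳ) = (1 − 0.16785031)·12.81/1229 = 0.83214969·0.010423108 = 0.0086735862.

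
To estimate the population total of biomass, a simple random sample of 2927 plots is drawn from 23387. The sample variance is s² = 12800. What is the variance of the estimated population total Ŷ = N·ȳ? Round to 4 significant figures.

Var(Ŷ) = N²·Var(ȳ) = N²·(1 − n/N)·s²/n.
f = 2927/23387 = 0.12515500; Var(ȳ) = 0.87484500·12800/2927 = 3.8257656.
Var(Ŷ) = 23387² · 3.8257656 = 2.0925093 × 10^9.

2.093 × 10^9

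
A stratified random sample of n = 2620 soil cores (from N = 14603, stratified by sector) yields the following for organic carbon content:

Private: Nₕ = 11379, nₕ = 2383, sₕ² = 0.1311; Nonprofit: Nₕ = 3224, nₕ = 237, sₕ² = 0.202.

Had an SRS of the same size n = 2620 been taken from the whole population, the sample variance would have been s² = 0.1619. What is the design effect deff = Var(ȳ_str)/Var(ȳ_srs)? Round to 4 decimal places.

1.2799

Var(ȳ_str) = Σ Wₕ²(1−fₕ)sₕ²/nₕ with Wₕ = Nₕ/14603:
  Private: (11379/14603)²·(1−2383/11379)·0.1311/2383 = 2.6408761 × 10^-5
  Nonprofit: (3224/14603)²·(1−237/3224)·0.202/237 = 3.8490106 × 10^-5
  → Var(ȳ_str) = 6.4898867 × 10^-5.
Var(ȳ_srs) = (1 − 2620/14603)·0.1619/2620 = 5.070713 × 10^-5.
deff = (6.4898867 × 10^-5) / (5.070713 × 10^-5) = 1.2799.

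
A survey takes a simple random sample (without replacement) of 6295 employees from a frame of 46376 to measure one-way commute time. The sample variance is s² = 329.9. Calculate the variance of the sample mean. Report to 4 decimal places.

0.0453

Under SRS without replacement, Var(ȳ) = (1 − f)·s²/n with f = n/N = 6295/46376 = 0.13573831.
Var(ȳ) = (1 − 0.13573831)·329.9/6295 = 0.86426169·0.052406672 = 0.045293079.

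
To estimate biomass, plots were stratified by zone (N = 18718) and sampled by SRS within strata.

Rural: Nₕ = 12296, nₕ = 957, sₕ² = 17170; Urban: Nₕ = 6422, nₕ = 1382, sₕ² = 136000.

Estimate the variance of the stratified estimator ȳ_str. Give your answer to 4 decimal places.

Var(ȳ_str) = Σₕ Wₕ²(1 − fₕ)sₕ²/nₕ with Wₕ = Nₕ/N, N = 18718.
Rural: Wₕ = 0.65690779; term = 0.65690779²·(1 − 0.07783019)·17170/957 = 7.1396691.
Urban: Wₕ = 0.34309221; term = 0.34309221²·(1 − 0.21519776)·136000/1382 = 9.0910243.
Sum = 16.230693.

16.2307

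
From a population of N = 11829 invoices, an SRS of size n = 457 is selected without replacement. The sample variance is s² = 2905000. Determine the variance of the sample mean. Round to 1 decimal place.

Under SRS without replacement, Var(ȳ) = (1 − f)·s²/n with f = n/N = 457/11829 = 0.03863387.
Var(ȳ) = (1 − 0.03863387)·2905000/457 = 0.96136613·6356.674 = 6111.0911.

6111.1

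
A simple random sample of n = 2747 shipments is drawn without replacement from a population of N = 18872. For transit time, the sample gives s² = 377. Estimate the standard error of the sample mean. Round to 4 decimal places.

Under SRS without replacement, Var(ȳ) = (1 − f)·s²/n with f = n/N = 2747/18872 = 0.14555956.
Var(ȳ) = (1 − 0.14555956)·377/2747 = 0.85444044·0.13724063 = 0.11726394.
SE(ȳ) = √(0.11726394) = 0.3424.

0.3424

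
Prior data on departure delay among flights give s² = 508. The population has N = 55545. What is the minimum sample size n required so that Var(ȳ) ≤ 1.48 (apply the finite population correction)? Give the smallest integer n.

Without fpc, n₀ = s²/D = 508/1.48 = 343.2432.
With fpc, (1 − n/N)·s²/n ≤ D requires n ≥ n₀/(1 + n₀/N) = 343.2432/(1 + 343.2432/55545) = 341.1351.
Rounding up, n = 342.

342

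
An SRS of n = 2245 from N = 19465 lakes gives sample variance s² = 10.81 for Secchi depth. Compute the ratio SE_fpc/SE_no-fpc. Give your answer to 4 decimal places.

0.9406

f = n/N = 2245/19465 = 0.11533522.
SE_no-fpc = √(s²/n) = 0.069391244; SE_fpc = √((1−f)s²/n) = 0.065267059.
Ratio = √(1−f) = 0.94056620.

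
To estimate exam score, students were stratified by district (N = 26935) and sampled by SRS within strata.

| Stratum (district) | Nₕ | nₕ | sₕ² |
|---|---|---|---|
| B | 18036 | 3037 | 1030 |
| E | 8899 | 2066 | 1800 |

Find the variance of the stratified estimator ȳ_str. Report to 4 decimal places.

0.1995

Var(ȳ_str) = Σₕ Wₕ²(1 − fₕ)sₕ²/nₕ with Wₕ = Nₕ/N, N = 26935.
B: Wₕ = 0.66961203; term = 0.66961203²·(1 − 0.16838545)·1030/3037 = 0.12646228.
E: Wₕ = 0.33038797; term = 0.33038797²·(1 − 0.23216092)·1800/2066 = 0.073023199.
Sum = 0.19948548.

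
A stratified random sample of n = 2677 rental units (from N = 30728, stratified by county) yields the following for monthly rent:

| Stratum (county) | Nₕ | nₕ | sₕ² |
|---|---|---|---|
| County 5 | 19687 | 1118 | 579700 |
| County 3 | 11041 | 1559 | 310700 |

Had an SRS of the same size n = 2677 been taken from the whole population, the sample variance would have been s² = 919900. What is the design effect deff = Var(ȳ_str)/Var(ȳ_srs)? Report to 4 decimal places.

Var(ȳ_str) = Σ Wₕ²(1−fₕ)sₕ²/nₕ with Wₕ = Nₕ/30728:
  County 5: (19687/30728)²·(1−1118/19687)·579700/1118 = 200.7525
  County 3: (11041/30728)²·(1−1559/11041)·310700/1559 = 22.097081
  → Var(ȳ_str) = 222.84958.
Var(ȳ_srs) = (1 − 2677/30728)·919900/2677 = 313.69406.
deff = 222.84958 / 313.69406 = 0.7104.

0.7104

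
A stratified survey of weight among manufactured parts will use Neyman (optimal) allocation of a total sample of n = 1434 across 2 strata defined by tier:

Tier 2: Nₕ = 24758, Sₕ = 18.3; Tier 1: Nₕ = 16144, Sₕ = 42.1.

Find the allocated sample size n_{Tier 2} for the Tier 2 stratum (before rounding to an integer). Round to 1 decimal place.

Neyman allocation: nₕ = n·NₕSₕ / Σⱼ NⱼSⱼ.
Σ NⱼSⱼ = 24758·18.3 + 16144·42.1 = 1.1327338 × 10^6.
n_{Tier 2} = 1434·24758·18.3 / (1.1327338 × 10^6) = 573.6.

573.6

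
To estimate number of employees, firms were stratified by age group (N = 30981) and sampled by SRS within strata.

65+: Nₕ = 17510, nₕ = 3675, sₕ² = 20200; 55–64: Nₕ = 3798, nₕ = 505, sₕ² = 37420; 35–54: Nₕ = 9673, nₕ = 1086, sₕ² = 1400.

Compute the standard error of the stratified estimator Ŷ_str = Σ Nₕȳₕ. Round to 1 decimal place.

48635.1

Var(Ŷ_str) = Σₕ Nₕ²(1 − fₕ)sₕ²/nₕ.
65+: 17510²·(1 − 3675/17510)·20200/3675 = 1.3315557 × 10^9.
55–64: 3798²·(1 − 505/3798)·37420/505 = 9.2674253 × 10^8.
35–54: 9673²·(1 − 1086/9673)·1400/1086 = 1.0707815 × 10^8.
Sum = 2.3653764 × 10^9.
SE = √(2.3653764 × 10^9) = 48635.1.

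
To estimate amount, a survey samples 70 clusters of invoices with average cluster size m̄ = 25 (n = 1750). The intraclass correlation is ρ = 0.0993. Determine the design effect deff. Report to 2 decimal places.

deff = 1 + (25 − 1)·0.0993 = 1 + 2.3832 = 3.3832.

3.38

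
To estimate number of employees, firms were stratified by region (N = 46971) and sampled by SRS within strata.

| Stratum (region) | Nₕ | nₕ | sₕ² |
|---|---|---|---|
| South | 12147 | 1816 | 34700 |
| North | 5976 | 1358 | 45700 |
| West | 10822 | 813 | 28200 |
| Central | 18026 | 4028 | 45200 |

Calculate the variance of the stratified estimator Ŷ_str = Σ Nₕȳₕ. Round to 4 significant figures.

9.915 × 10^9

Var(Ŷ_str) = Σₕ Nₕ²(1 − fₕ)sₕ²/nₕ.
South: 12147²·(1 − 1816/12147)·34700/1816 = 2.3978666 × 10^9.
North: 5976²·(1 − 1358/5976)·45700/1358 = 9.2871177 × 10^8.
West: 10822²·(1 − 813/10822)·28200/813 = 3.7571348 × 10^9.
Central: 18026²·(1 − 4028/18026)·45200/4028 = 2.8314854 × 10^9.
Sum = 9.9151986 × 10^9.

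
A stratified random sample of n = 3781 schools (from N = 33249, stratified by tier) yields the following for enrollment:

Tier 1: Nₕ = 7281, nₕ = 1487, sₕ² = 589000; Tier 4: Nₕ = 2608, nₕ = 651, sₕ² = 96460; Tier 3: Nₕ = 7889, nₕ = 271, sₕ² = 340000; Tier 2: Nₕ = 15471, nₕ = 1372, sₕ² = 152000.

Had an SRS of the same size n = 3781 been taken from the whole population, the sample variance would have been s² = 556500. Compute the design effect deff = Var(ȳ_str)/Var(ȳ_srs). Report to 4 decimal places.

0.8116

Var(ȳ_str) = Σ Wₕ²(1−fₕ)sₕ²/nₕ with Wₕ = Nₕ/33249:
  Tier 1: (7281/33249)²·(1−1487/7281)·589000/1487 = 15.115297
  Tier 4: (2608/33249)²·(1−651/2608)·96460/651 = 0.68408096
  Tier 3: (7889/33249)²·(1−271/7889)·340000/271 = 68.204868
  Tier 2: (15471/33249)²·(1−1372/15471)·152000/1372 = 21.859438
  → Var(ȳ_str) = 105.86368.
Var(ȳ_srs) = (1 − 3781/33249)·556500/3781 = 130.44594.
deff = 105.86368 / 130.44594 = 0.8116.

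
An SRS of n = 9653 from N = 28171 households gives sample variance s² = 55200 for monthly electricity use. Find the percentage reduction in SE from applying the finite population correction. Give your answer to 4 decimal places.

f = n/N = 9653/28171 = 0.34265734.
SE_no-fpc = √(s²/n) = 2.3913238; SE_fpc = √((1−f)s²/n) = 1.9388057.
Ratio = √(1−f) = 0.81076671. Reduction = 100·(1 − 0.81076671) = 18.9233%.

18.9233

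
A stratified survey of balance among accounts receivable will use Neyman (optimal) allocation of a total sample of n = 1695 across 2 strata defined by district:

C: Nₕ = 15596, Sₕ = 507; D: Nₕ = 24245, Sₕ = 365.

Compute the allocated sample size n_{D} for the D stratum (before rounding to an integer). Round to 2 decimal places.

895.16

Neyman allocation: nₕ = n·NₕSₕ / Σⱼ NⱼSⱼ.
Σ NⱼSⱼ = 15596·507 + 24245·365 = 1.6756597 × 10^7.
n_{D} = 1695·24245·365 / (1.6756597 × 10^7) = 895.16.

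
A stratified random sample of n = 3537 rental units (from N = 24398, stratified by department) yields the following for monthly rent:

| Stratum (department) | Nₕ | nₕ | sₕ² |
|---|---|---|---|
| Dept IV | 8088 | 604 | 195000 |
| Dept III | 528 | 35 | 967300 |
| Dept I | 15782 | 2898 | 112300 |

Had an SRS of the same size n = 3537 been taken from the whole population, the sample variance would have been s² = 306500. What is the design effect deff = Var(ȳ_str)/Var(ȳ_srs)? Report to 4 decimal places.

0.7849

Var(ȳ_str) = Σ Wₕ²(1−fₕ)sₕ²/nₕ with Wₕ = Nₕ/24398:
  Dept IV: (8088/24398)²·(1−604/8088)·195000/604 = 32.82949
  Dept III: (528/24398)²·(1−35/528)·967300/35 = 12.085525
  Dept I: (15782/24398)²·(1−2898/15782)·112300/2898 = 13.236881
  → Var(ȳ_str) = 58.151896.
Var(ȳ_srs) = (1 − 3537/24398)·306500/3537 = 74.092853.
deff = 58.151896 / 74.092853 = 0.7849.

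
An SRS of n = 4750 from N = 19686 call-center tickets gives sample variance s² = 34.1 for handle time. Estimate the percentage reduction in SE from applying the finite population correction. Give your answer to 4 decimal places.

12.8959

f = n/N = 4750/19686 = 0.24128823.
SE_no-fpc = √(s²/n) = 0.084728669; SE_fpc = √((1−f)s²/n) = 0.073802113.
Ratio = √(1−f) = 0.87104063. Reduction = 100·(1 − 0.87104063) = 12.8959%.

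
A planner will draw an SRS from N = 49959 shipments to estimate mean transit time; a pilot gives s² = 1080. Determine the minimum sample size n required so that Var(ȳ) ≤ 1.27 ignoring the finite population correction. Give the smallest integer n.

851

Without fpc, n₀ = s²/D = 1080/1.27 = 850.3937.
Rounding up, n = 851.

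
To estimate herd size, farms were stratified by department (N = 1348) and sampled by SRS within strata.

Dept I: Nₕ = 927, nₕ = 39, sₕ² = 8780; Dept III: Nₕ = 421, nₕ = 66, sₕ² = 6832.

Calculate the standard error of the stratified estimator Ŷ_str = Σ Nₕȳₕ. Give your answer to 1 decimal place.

14170.1

Var(Ŷ_str) = Σₕ Nₕ²(1 − fₕ)sₕ²/nₕ.
Dept I: 927²·(1 − 39/927)·8780/39 = 1.8532014 × 10^8.
Dept III: 421²·(1 − 66/421)·6832/66 = 1.5470857 × 10^7.
Sum = 2.00791 × 10^8.
SE = √(2.00791 × 10^8) = 14170.1.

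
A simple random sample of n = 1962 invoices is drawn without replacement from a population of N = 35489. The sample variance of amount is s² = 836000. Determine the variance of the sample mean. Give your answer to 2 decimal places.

402.54

Under SRS without replacement, Var(ȳ) = (1 − f)·s²/n with f = n/N = 1962/35489 = 0.05528474.
Var(ȳ) = (1 − 0.05528474)·836000/1962 = 0.94471526·426.09582 = 402.53923.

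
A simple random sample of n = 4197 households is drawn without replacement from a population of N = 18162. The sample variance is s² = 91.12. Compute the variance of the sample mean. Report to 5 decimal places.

0.01669

Under SRS without replacement, Var(ȳ) = (1 − f)·s²/n with f = n/N = 4197/18162 = 0.23108688.
Var(ȳ) = (1 − 0.23108688)·91.12/4197 = 0.76891312·0.021710746 = 0.016693677.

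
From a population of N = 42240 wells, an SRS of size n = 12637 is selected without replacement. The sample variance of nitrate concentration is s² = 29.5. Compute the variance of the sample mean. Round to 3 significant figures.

0.00164

Under SRS without replacement, Var(ȳ) = (1 − f)·s²/n with f = n/N = 12637/42240 = 0.29917140.
Var(ȳ) = (1 − 0.29917140)·29.5/12637 = 0.70082860·0.0023344148 = 0.0016360247.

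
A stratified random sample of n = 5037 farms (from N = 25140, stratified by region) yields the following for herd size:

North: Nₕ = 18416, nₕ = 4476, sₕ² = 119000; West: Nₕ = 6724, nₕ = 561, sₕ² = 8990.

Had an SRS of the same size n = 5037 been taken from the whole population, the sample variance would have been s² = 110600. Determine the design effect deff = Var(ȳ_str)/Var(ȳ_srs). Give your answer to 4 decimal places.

Var(ȳ_str) = Σ Wₕ²(1−fₕ)sₕ²/nₕ with Wₕ = Nₕ/25140:
  North: (18416/25140)²·(1−4476/18416)·119000/4476 = 10.799022
  West: (6724/25140)²·(1−561/6724)·8990/561 = 1.050718
  → Var(ȳ_str) = 11.84974.
Var(ȳ_srs) = (1 − 5037/25140)·110600/5037 = 17.558151.
deff = 11.84974 / 17.558151 = 0.6749.

0.6749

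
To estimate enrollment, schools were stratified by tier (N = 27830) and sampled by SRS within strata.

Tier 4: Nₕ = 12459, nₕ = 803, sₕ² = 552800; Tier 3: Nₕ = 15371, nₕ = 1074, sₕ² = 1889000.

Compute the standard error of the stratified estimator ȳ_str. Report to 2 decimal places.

Var(ȳ_str) = Σₕ Wₕ²(1 − fₕ)sₕ²/nₕ with Wₕ = Nₕ/N, N = 27830.
Tier 4: Wₕ = 0.44768236; term = 0.44768236²·(1 − 0.06445140)·552800/803 = 129.07995.
Tier 3: Wₕ = 0.55231764; term = 0.55231764²·(1 − 0.06987184)·1889000/1074 = 499.05488.
Sum = 628.13483.
SE = √(628.13483) = 25.06.

25.06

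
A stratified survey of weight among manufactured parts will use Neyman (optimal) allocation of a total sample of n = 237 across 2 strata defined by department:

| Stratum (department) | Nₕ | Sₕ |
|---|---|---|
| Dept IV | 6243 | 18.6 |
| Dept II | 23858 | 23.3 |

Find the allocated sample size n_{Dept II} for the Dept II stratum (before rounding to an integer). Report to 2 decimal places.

Neyman allocation: nₕ = n·NₕSₕ / Σⱼ NⱼSⱼ.
Σ NⱼSⱼ = 6243·18.6 + 23858·23.3 = 672011.2.
n_{Dept II} = 237·23858·23.3 / 672011.2 = 196.05.

196.05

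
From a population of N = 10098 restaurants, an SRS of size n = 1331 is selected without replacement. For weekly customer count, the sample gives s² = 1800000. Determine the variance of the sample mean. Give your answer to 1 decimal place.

1174.1

Under SRS without replacement, Var(ȳ) = (1 − f)·s²/n with f = n/N = 1331/10098 = 0.13180828.
Var(ȳ) = (1 − 0.13180828)·1800000/1331 = 0.86819172·1352.3666 = 1174.1135.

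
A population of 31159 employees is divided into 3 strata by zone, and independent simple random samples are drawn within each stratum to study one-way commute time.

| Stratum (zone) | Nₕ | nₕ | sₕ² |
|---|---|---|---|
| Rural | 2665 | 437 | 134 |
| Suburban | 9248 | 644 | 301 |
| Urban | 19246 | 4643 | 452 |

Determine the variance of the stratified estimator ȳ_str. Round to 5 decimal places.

Var(ȳ_str) = Σₕ Wₕ²(1 − fₕ)sₕ²/nₕ with Wₕ = Nₕ/N, N = 31159.
Rural: Wₕ = 0.08552906; term = 0.08552906²·(1 − 0.16397749)·134/437 = 0.0018752913.
Suburban: Wₕ = 0.29680028; term = 0.29680028²·(1 − 0.06963668)·301/644 = 0.038305561.
Urban: Wₕ = 0.61767066; term = 0.61767066²·(1 − 0.24124493)·452/4643 = 0.028180928.
Sum = 0.06836178.

0.06836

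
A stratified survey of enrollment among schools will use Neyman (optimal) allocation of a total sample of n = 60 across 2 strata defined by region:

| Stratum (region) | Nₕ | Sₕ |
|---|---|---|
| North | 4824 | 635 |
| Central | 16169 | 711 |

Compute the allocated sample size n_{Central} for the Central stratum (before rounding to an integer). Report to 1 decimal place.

47.4

Neyman allocation: nₕ = n·NₕSₕ / Σⱼ NⱼSⱼ.
Σ NⱼSⱼ = 4824·635 + 16169·711 = 1.4559399 × 10^7.
n_{Central} = 60·16169·711 / (1.4559399 × 10^7) = 47.4.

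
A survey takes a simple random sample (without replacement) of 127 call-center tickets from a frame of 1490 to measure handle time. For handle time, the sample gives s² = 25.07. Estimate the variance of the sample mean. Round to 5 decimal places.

Under SRS without replacement, Var(ȳ) = (1 − f)·s²/n with f = n/N = 127/1490 = 0.08523490.
Var(ȳ) = (1 − 0.08523490)·25.07/127 = 0.91476510·0.19740157 = 0.18057607.

0.18058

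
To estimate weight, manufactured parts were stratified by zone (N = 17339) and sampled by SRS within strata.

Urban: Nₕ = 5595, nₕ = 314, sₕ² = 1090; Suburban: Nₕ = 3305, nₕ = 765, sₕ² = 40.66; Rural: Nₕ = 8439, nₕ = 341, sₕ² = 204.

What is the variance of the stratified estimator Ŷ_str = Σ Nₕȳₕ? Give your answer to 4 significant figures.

1.439 × 10^8

Var(Ŷ_str) = Σₕ Nₕ²(1 − fₕ)sₕ²/nₕ.
Urban: 5595²·(1 − 314/5595)·1090/314 = 1.0256829 × 10^8.
Suburban: 3305²·(1 − 765/3305)·40.66/765 = 446181.05.
Rural: 8439²·(1 − 341/8439)·204/341 = 4.0883169 × 10^7.
Sum = 1.4389764 × 10^8.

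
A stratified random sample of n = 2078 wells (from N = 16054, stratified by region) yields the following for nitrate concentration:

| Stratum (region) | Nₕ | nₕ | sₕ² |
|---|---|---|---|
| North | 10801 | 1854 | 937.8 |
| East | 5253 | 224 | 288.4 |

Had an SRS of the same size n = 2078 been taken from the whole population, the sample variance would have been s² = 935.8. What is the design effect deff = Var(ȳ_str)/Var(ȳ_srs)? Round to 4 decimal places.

0.8204

Var(ȳ_str) = Σ Wₕ²(1−fₕ)sₕ²/nₕ with Wₕ = Nₕ/16054:
  North: (10801/16054)²·(1−1854/10801)·937.8/1854 = 0.18965984
  East: (5253/16054)²·(1−224/5253)·288.4/224 = 0.13196834
  → Var(ȳ_str) = 0.32162818.
Var(ȳ_srs) = (1 − 2078/16054)·935.8/2078 = 0.39204609.
deff = 0.32162818 / 0.39204609 = 0.8204.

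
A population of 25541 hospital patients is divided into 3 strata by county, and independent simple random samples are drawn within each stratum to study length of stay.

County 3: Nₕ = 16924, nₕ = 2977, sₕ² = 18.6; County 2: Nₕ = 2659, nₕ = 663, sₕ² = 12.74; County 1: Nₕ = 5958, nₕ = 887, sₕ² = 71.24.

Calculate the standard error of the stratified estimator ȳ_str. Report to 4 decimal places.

0.0783

Var(ȳ_str) = Σₕ Wₕ²(1 − fₕ)sₕ²/nₕ with Wₕ = Nₕ/N, N = 25541.
County 3: Wₕ = 0.66262088; term = 0.66262088²·(1 − 0.17590404)·18.6/2977 = 0.0022606958.
County 2: Wₕ = 0.10410712; term = 0.10410712²·(1 − 0.24934186)·12.74/663 = 1.5633599 × 10^-4.
County 1: Wₕ = 0.23327199; term = 0.23327199²·(1 − 0.14887546)·71.24/887 = 0.0037197916.
Sum = 0.0061368234.
SE = √(0.0061368234) = 0.0783.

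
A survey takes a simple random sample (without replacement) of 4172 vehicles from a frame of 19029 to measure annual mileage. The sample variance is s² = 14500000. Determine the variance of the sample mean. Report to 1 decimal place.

Under SRS without replacement, Var(ȳ) = (1 − f)·s²/n with f = n/N = 4172/19029 = 0.21924431.
Var(ȳ) = (1 − 0.21924431)·14500000/4172 = 0.78075569·3475.5513 = 2713.5564.

2713.6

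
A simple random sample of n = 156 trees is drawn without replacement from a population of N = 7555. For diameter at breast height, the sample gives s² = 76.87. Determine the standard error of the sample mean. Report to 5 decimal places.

0.69468

Under SRS without replacement, Var(ȳ) = (1 − f)·s²/n with f = n/N = 156/7555 = 0.02064858.
Var(ȳ) = (1 − 0.02064858)·76.87/156 = 0.97935142·0.49275641 = 0.48258169.
SE(ȳ) = √(0.48258169) = 0.69468.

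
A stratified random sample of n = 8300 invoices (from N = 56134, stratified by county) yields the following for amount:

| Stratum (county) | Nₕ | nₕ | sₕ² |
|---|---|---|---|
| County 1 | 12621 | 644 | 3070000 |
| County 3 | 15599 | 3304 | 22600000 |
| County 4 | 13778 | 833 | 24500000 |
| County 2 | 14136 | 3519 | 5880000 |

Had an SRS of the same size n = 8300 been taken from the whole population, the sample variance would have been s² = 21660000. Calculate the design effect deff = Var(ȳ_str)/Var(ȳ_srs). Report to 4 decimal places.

1.0745

Var(ȳ_str) = Σ Wₕ²(1−fₕ)sₕ²/nₕ with Wₕ = Nₕ/56134:
  County 1: (12621/56134)²·(1−644/12621)·3070000/644 = 228.68746
  County 3: (15599/56134)²·(1−3304/15599)·22600000/3304 = 416.33384
  County 4: (13778/56134)²·(1−833/13778)·24500000/833 = 1664.7819
  County 2: (14136/56134)²·(1−3519/14136)·5880000/3519 = 79.585589
  → Var(ȳ_str) = 2389.3888.
Var(ȳ_srs) = (1 − 8300/56134)·21660000/8300 = 2223.7762.
deff = 2389.3888 / 2223.7762 = 1.0745.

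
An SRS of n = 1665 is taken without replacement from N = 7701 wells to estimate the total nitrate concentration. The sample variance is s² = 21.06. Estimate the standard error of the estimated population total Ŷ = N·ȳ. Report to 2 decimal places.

Var(Ŷ) = N²·Var(ȳ) = N²·(1 − n/N)·s²/n.
f = 1665/7701 = 0.21620569; Var(ȳ) = 0.78379431·21.06/1665 = 0.0099139389.
Var(Ŷ) = 7701² · 0.0099139389 = 587950.12.
SE(Ŷ) = √(587950.12) = 766.78.

766.78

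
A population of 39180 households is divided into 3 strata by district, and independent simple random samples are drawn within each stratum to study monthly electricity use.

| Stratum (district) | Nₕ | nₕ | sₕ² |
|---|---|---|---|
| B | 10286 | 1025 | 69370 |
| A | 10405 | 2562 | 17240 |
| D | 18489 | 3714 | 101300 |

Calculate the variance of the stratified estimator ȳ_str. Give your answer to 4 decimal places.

Var(ȳ_str) = Σₕ Wₕ²(1 − fₕ)sₕ²/nₕ with Wₕ = Nₕ/N, N = 39180.
B: Wₕ = 0.26253190; term = 0.26253190²·(1 − 0.09965001)·69370/1025 = 4.1997493.
A: Wₕ = 0.26556917; term = 0.26556917²·(1 − 0.24622778)·17240/2562 = 0.35772853.
D: Wₕ = 0.47189893; term = 0.47189893²·(1 − 0.20087620)·101300/3714 = 4.8537745.
Sum = 9.4112523.

9.4113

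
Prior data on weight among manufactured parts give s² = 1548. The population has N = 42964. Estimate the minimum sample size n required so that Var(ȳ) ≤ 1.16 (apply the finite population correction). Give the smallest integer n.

1295

Without fpc, n₀ = s²/D = 1548/1.16 = 1334.4828.
With fpc, (1 − n/N)·s²/n ≤ D requires n ≥ n₀/(1 + n₀/N) = 1334.4828/(1 + 1334.4828/42964) = 1294.2818.
Rounding up, n = 1295.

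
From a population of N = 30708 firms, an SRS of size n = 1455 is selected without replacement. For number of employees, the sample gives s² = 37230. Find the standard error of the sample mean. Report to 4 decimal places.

Under SRS without replacement, Var(ȳ) = (1 − f)·s²/n with f = n/N = 1455/30708 = 0.04738179.
Var(ȳ) = (1 − 0.04738179)·37230/1455 = 0.95261821·25.587629 = 24.375241.
SE(ȳ) = √(24.375241) = 4.9371.

4.9371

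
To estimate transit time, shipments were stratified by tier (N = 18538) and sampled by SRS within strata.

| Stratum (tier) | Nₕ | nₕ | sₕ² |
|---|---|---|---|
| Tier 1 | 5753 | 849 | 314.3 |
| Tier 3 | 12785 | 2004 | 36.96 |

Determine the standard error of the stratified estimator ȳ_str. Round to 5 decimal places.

0.19439

Var(ȳ_str) = Σₕ Wₕ²(1 − fₕ)sₕ²/nₕ with Wₕ = Nₕ/N, N = 18538.
Tier 1: Wₕ = 0.31033553; term = 0.31033553²·(1 − 0.14757518)·314.3/849 = 0.030391754.
Tier 3: Wₕ = 0.68966447; term = 0.68966447²·(1 − 0.15674619)·36.96/2004 = 0.0073972155.
Sum = 0.03778897.
SE = √(0.03778897) = 0.19439.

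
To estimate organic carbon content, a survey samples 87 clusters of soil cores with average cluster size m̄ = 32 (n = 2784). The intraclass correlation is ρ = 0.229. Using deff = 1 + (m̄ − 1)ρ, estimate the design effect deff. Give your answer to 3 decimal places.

deff = 1 + (32 − 1)·0.229 = 1 + 7.099 = 8.099.

8.099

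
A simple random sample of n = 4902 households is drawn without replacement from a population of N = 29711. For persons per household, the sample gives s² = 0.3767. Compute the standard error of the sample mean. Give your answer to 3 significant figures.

Under SRS without replacement, Var(ȳ) = (1 − f)·s²/n with f = n/N = 4902/29711 = 0.16498940.
Var(ȳ) = (1 − 0.16498940)·0.3767/4902 = 0.83501060·7.6846185 × 10^-5 = 6.4167379 × 10^-5.
SE(ȳ) = √(6.4167379 × 10^-5) = 0.00801.

0.00801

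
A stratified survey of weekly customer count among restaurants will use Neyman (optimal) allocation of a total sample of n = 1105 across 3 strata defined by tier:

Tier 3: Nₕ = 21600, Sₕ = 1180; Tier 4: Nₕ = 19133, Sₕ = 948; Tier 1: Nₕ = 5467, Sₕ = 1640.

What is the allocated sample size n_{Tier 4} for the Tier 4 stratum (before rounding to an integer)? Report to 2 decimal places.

381.10

Neyman allocation: nₕ = n·NₕSₕ / Σⱼ NⱼSⱼ.
Σ NⱼSⱼ = 21600·1180 + 19133·948 + 5467·1640 = 5.2591964 × 10^7.
n_{Tier 4} = 1105·19133·948 / (5.2591964 × 10^7) = 381.10.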